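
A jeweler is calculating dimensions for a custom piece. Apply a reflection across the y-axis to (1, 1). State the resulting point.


Transformation: reflection
Original point: (1, 1)
Rule for reflection over the y-axis: (x, y) -> (-x, y)
Apply: (1, 1) -> (-1, 1)
(-1, 1)


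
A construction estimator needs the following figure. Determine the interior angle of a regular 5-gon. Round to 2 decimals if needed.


Shape: regular pentagon (5 sides)
Formula: interior angle = (n - 2) * 180 / n
(n - 2) = 3
(n - 2) * 180 = 540
angle = 540 / 5
angle = 108
108 degrees


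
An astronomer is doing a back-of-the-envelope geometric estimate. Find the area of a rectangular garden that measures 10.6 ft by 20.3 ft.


Shape: rectangle
Length l = 10.6 ft, Width w = 20.3 ft
Formula: A = l * w
A = 10.6 * 20.3
A = 215.18
215.18 ft^2


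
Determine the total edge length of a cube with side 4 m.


Shape: cube
Side s = 4 m
A cube has 12 edges, all equal.
Formula: total edge length = 12 * s
Total = 12 * 4
Total = 48
48 m


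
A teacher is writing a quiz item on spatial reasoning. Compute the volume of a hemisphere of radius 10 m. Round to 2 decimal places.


Shape: hemisphere (half of a sphere)
Radius r = 10 m
Formula: V = (1/2) * (4/3) * pi * r^3 = (2/3) * pi * r^3
r^3 = 1000
(2/3) * 1000 = 666.666667
V = 666.666667 * pi
V = 2094.4
2094.4 m^3


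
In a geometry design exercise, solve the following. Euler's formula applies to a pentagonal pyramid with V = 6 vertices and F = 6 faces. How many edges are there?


Polyhedron: pentagonal pyramid
Euler's formula for convex polyhedra: V - E + F = 2
Given: V = 6 vertices and F = 6 faces
Solve for E:
E = V + F - 2 = 6 + 6 - 2 = 10
10 edges


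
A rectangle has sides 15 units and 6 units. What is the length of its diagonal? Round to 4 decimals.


Shape: rectangle (diagonal via Pythagoras)
Sides: 15 units and 6 units
Formula: d = sqrt(l^2 + w^2)
l^2 = 225, w^2 = 36
l^2 + w^2 = 261
d = sqrt(261)
d = 16.1555
16.1555 units


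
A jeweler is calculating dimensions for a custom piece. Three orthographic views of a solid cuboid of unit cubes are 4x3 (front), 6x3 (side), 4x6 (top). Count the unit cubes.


Orthographic views of a solid rectangular block:
Front view 4 x 3 -> length = 4, height = 3
Side view 6 x 3 -> width = 6, height = 3 (consistent)
Top view 4 x 6 -> confirms length = 4, width = 6
The block is 4 x 6 x 3.
Total unit cubes = 4 * 6 * 3 = 72
72 unit cubes


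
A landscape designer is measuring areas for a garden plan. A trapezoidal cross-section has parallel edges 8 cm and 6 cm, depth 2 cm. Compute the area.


Shape: trapezoid
Parallel sides a = 8 cm, b = 6 cm; Height h = 2 cm
Formula: A = (a + b) * h / 2
a + b = 8 + 6 = 14
A = 14 * 2 / 2
A = 28 / 2
A = 14
14 cm^2


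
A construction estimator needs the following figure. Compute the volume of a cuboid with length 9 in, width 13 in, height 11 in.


Shape: rectangular prism
l = 9 in, w = 13 in, h = 11 in
Formula: V = l * w * h
V = 9 * 13 * 11
V = 117 * 11
V = 1287
1287 in^3


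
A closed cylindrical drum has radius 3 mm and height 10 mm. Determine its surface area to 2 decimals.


Shape: closed cylinder
Radius r = 3 mm, Height h = 10 mm
Formula: SA = 2*pi*r^2 + 2*pi*r*h = 2*pi*r*(r + h)
r + h = 13
2 * r * (r + h) = 2 * 3 * 13 = 78
SA = 78 * pi
SA = 245.04
245.04 mm^2


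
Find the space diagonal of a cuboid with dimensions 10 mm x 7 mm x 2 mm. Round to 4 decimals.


Shape: rectangular box (space diagonal)
l = 10 mm, w = 7 mm, h = 2 mm
Visualize: the diagonal of the base, then a right triangle with that diagonal and the height.
Formula: d = sqrt(l^2 + w^2 + h^2)
l^2 + w^2 + h^2 = 100 + 49 + 4 = 153
d = sqrt(153)
d = 12.3693
12.3693 mm


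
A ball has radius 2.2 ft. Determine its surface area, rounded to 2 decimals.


Shape: sphere
Radius r = 2.2 ft
Formula: SA = 4 * pi * r^2
r^2 = 4.84
SA = 4 * pi * 4.84
SA = 19.36 * pi
SA = 60.82
60.82 ft^2


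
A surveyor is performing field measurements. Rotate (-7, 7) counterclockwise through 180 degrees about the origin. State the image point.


Transformation: rotation about the origin
Original point: (-7, 7)
Rule for 180 deg: (x, y) -> (-x, -y)
Apply: (-7, 7) -> (7, -7)
(7, -7)


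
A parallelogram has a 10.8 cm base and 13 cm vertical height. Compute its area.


Shape: parallelogram
Base b = 10.8 cm, Height h = 13 cm
Formula: A = b * h
A = 10.8 * 13
A = 140.4
140.4 cm^2


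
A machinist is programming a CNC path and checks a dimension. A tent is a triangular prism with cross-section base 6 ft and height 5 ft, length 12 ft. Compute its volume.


Shape: triangular prism
Triangle base = 6 ft, triangle height = 5 ft, prism length L = 12 ft
Formula: V = (1/2 * b * h_tri) * L
Cross-section area = 0.5 * 6 * 5 = 15
V = 15 * 12
V = 180
180 ft^3


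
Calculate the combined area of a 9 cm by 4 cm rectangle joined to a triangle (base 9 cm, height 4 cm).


Composite shape: rectangle + triangle
Rectangle area = 9 * 4 = 36
Triangle area = 0.5 * 9 * 4 = 18
Total = 36 + 18
Total = 54
54 cm^2


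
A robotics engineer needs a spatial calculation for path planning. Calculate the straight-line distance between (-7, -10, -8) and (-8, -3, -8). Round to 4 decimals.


3D distance between two points
P1 = (-7, -10, -8), P2 = (-8, -3, -8)
Formula: d = sqrt((x2-x1)^2 + (y2-y1)^2 + (z2-z1)^2)
dx = -8 - -7 = -1
dy = -3 - -10 = 7
dz = -8 - -8 = 0
dx^2 + dy^2 + dz^2 = 1 + 49 + 0 = 50
d = sqrt(50)
d = 7.0711
7.0711 units


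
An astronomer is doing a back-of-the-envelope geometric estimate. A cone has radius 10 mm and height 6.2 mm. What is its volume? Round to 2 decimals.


Shape: cone
Radius r = 10 mm, Height h = 6.2 mm
Formula: V = (1/3) * pi * r^2 * h
r^2 = 100
pi * r^2 * h = pi * 100 * 6.2 = 620 * pi
V = 620 * pi / 3
V = 649.26
649.26 mm^3


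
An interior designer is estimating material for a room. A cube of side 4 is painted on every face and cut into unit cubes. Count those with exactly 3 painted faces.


Large cube: 4 x 4 x 4, cut into unit cubes.
Cubes with 3 painted faces are at the corners. A cube always has 8 corners.
Count = 8
8 unit cubes


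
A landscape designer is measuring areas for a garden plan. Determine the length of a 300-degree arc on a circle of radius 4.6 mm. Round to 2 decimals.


Shape: circular arc
Radius r = 4.6 mm, Angle = 300 degrees
Formula: L = (angle/360) * 2 * pi * r
2 * pi * r = 9.2 * pi
L = (300/360) * 9.2 * pi
L = 7.666667 * pi
L = 24.09
24.09 mm


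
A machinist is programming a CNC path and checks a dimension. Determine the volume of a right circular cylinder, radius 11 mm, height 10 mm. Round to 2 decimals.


Shape: cylinder
Radius r = 11 mm, Height h = 10 mm
Formula: V = pi * r^2 * h
r^2 = 121
V = pi * 121 * 10
V = 1210 * pi
V = 3801.33
3801.33 mm^3


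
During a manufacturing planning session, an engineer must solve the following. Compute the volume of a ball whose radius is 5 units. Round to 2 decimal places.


Shape: sphere
Radius r = 5 units
Formula: V = (4/3) * pi * r^3
r^3 = 125
(4/3) * 125 = 166.666667
V = 166.666667 * pi
V = 523.6
523.6 units^3


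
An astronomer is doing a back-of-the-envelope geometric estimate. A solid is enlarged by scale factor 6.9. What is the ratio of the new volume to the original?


Linear scale factor k = 6.9
Rule: under a linear scaling by k, volumes scale by k^3.
k^3 = 6.9 * 6.9 * 6.9
k^3 = 47.61 * 6.9
k^3 = 328.509
Volume scales by a factor of 328.509.
328.509 (dimensionless)


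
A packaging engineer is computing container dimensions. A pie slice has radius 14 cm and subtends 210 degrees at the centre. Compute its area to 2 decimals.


Shape: circular sector
Radius r = 14 cm, Angle = 210 degrees
Formula: A = (angle/360) * pi * r^2
r^2 = 196
Fraction of circle = 210/360
A = (210/360) * pi * 196
A = 114.333333 * pi
A = 359.19
359.19 cm^2


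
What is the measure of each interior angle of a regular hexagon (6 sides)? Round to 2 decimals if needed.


Shape: regular hexagon (6 sides)
Formula: interior angle = (n - 2) * 180 / n
(n - 2) = 4
(n - 2) * 180 = 720
angle = 720 / 6
angle = 120
120 degrees


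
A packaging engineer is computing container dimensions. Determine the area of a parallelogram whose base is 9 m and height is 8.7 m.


Shape: parallelogram
Base b = 9 m, Height h = 8.7 m
Formula: A = b * h
A = 9 * 8.7
A = 78.3
78.3 m^2


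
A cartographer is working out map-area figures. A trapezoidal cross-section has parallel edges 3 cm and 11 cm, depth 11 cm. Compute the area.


Shape: trapezoid
Parallel sides a = 3 cm, b = 11 cm; Height h = 11 cm
Formula: A = (a + b) * h / 2
a + b = 3 + 11 = 14
A = 14 * 11 / 2
A = 154 / 2
A = 77
77 cm^2


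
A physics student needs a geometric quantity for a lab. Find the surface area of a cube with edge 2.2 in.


Shape: cube
Side s = 2.2 in
A cube has 6 square faces.
Formula: SA = 6 * s^2
s^2 = 4.84
SA = 6 * 4.84
SA = 29.04
29.04 in^2


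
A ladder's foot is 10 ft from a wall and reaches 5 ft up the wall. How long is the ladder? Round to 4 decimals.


Shape: right triangle
Legs a = 10 ft, b = 5 ft
Formula: c = sqrt(a^2 + b^2)
a^2 = 100, b^2 = 25
a^2 + b^2 = 125
c = sqrt(125)
c = 11.1803
11.1803 ft


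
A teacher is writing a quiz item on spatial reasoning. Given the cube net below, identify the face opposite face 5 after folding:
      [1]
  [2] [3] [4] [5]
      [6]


Net: cross layout. Take square 3 as the base (bottom).
Fold the four squares in the horizontal row up around 3: 2 -> left, 4 -> right, 5 wraps to the top.
Fold 1 and 6 up from 3: 1 -> back, 6 -> front.
Opposite pairs are therefore: (1, 6), (2, 4), (3, 5).
Face 5 is opposite face 3.
face 3


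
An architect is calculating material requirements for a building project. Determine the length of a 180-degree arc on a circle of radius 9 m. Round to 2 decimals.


Shape: circular arc
Radius r = 9 m, Angle = 180 degrees
Formula: L = (angle/360) * 2 * pi * r
2 * pi * r = 18 * pi
L = (180/360) * 18 * pi
L = 9 * pi
L = 28.27
28.27 m


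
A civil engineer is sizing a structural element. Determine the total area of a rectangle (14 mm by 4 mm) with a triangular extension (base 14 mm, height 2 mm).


Composite shape: rectangle + triangle
Rectangle area = 14 * 4 = 56
Triangle area = 0.5 * 14 * 2 = 14
Total = 56 + 14
Total = 70
70 mm^2


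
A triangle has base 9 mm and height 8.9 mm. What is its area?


Shape: triangle
Base b = 9 mm, Height h = 8.9 mm
Formula: A = (1/2) * b * h
A = 0.5 * 9 * 8.9
A = 0.5 * 80.1
A = 40.05
40.05 mm^2


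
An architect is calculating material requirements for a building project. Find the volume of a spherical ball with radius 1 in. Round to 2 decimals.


Shape: sphere
Radius r = 1 in
Formula: V = (4/3) * pi * r^3
r^3 = 1
(4/3) * 1 = 1.333333
V = 1.333333 * pi
V = 4.19
4.19 in^3


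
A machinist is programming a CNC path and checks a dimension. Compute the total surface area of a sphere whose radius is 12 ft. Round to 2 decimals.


Shape: sphere
Radius r = 12 ft
Formula: SA = 4 * pi * r^2
r^2 = 144
SA = 4 * pi * 144
SA = 576 * pi
SA = 1809.56
1809.56 ft^2


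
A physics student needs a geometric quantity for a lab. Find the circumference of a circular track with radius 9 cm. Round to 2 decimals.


Shape: circle
Radius r = 9 cm
Formula: C = 2 * pi * r
C = 2 * pi * 9
C = 18 * pi
C = 56.55
56.55 cm


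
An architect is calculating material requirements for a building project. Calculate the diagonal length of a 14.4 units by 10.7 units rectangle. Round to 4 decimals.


Shape: rectangle (diagonal via Pythagoras)
Sides: 14.4 units and 10.7 units
Formula: d = sqrt(l^2 + w^2)
l^2 = 207.36, w^2 = 114.49
l^2 + w^2 = 321.85
d = sqrt(321.85)
d = 17.9402
17.9402 units


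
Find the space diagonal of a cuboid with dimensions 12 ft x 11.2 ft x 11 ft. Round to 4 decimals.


Shape: rectangular box (space diagonal)
l = 12 ft, w = 11.2 ft, h = 11 ft
Visualize: the diagonal of the base, then a right triangle with that diagonal and the height.
Formula: d = sqrt(l^2 + w^2 + h^2)
l^2 + w^2 + h^2 = 144 + 125.44 + 121 = 390.44
d = sqrt(390.44)
d = 19.7596
19.7596 ft


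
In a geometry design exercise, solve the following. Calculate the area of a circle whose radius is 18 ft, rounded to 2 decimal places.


Shape: circle
Radius r = 18 ft
Formula: A = pi * r^2
r^2 = 18^2 = 324
A = pi * 324
A = 1017.88
1017.88 ft^2


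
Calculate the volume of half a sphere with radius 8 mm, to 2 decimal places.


Shape: hemisphere (half of a sphere)
Radius r = 8 mm
Formula: V = (1/2) * (4/3) * pi * r^3 = (2/3) * pi * r^3
r^3 = 512
(2/3) * 512 = 341.333333
V = 341.333333 * pi
V = 1072.33
1072.33 mm^3


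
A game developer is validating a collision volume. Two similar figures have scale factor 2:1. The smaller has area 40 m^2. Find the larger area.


Linear scale factor k = 2
Original area = 40 m^2
Rule: under a linear scaling by k, areas scale by k^2.
k^2 = 2^2 = 4
New area = 40 * 4
New area = 160
160 m^2


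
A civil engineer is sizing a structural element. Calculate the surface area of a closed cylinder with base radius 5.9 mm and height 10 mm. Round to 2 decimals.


Shape: closed cylinder
Radius r = 5.9 mm, Height h = 10 mm
Formula: SA = 2*pi*r^2 + 2*pi*r*h = 2*pi*r*(r + h)
r + h = 15.9
2 * r * (r + h) = 2 * 5.9 * 15.9 = 187.62
SA = 187.62 * pi
SA = 589.43
589.43 mm^2


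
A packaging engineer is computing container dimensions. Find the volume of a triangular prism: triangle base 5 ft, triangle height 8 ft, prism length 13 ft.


Shape: triangular prism
Triangle base = 5 ft, triangle height = 8 ft, prism length L = 13 ft
Formula: V = (1/2 * b * h_tri) * L
Cross-section area = 0.5 * 5 * 8 = 20
V = 20 * 13
V = 260
260 ft^3


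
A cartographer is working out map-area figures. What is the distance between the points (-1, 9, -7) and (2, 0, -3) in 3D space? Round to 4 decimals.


3D distance between two points
P1 = (-1, 9, -7), P2 = (2, 0, -3)
Formula: d = sqrt((x2-x1)^2 + (y2-y1)^2 + (z2-z1)^2)
dx = 2 - -1 = 3
dy = 0 - 9 = -9
dz = -3 - -7 = 4
dx^2 + dy^2 + dz^2 = 9 + 81 + 16 = 106
d = sqrt(106)
d = 10.2956
10.2956 units


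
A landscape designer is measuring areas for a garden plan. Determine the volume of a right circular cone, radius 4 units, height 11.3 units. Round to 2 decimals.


Shape: cone
Radius r = 4 units, Height h = 11.3 units
Formula: V = (1/3) * pi * r^2 * h
r^2 = 16
pi * r^2 * h = pi * 16 * 11.3 = 180.8 * pi
V = 180.8 * pi / 3
V = 189.33
189.33 units^3


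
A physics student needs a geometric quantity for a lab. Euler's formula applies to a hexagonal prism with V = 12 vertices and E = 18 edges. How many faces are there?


Polyhedron: hexagonal prism
Euler's formula for convex polyhedra: V - E + F = 2
Given: V = 12 vertices and E = 18 edges
Solve for F:
F = 2 + E - V = 2 + 18 - 12 = 8
8 faces


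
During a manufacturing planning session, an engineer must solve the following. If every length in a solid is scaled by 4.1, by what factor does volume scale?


Linear scale factor k = 4.1
Rule: under a linear scaling by k, volumes scale by k^3.
k^3 = 4.1 * 4.1 * 4.1
k^3 = 16.81 * 4.1
k^3 = 68.921
Volume scales by a factor of 68.921.
68.921 (dimensionless)


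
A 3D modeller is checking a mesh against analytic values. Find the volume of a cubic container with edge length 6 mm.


Shape: cube
Side s = 6 mm
Formula: V = s^3
V = 6 * 6 * 6
V = 36 * 6
V = 216
216 mm^3


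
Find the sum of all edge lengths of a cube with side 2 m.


Shape: cube
Side s = 2 m
A cube has 12 edges, all equal.
Formula: total edge length = 12 * s
Total = 12 * 2
Total = 24
24 m


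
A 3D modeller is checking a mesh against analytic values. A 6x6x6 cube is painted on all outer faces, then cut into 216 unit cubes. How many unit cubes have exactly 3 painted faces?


Large cube: 6 x 6 x 6, cut into unit cubes.
Cubes with 3 painted faces are at the corners. A cube always has 8 corners.
Count = 8
8 unit cubes


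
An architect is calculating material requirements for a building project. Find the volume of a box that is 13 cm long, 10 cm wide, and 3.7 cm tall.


Shape: rectangular prism
l = 13 cm, w = 10 cm, h = 3.7 cm
Formula: V = l * w * h
V = 13 * 10 * 3.7
V = 130 * 3.7
V = 481
481 cm^3


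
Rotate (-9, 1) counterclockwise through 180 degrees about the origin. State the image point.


Transformation: rotation about the origin
Original point: (-9, 1)
Rule for 180 deg: (x, y) -> (-x, -y)
Apply: (-9, 1) -> (9, -1)
(9, -1)


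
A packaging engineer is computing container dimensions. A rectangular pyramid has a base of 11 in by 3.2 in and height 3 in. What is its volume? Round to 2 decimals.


Shape: rectangular pyramid
Base: 11 in x 3.2 in, Height h = 3 in
Formula: V = (1/3) * base_area * h
base_area = 11 * 3.2 = 35.2
base_area * h = 35.2 * 3 = 105.6
V = 105.6 / 3
V = 35.2
35.2 in^3


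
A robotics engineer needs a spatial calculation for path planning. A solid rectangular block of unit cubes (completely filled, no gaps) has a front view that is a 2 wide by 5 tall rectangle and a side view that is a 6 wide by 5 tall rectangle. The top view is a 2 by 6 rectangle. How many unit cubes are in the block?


Orthographic views of a solid rectangular block:
Front view 2 x 5 -> length = 2, height = 5
Side view 6 x 5 -> width = 6, height = 5 (consistent)
Top view 2 x 6 -> confirms length = 2, width = 6
The block is 2 x 6 x 5.
Total unit cubes = 2 * 6 * 5 = 60
60 unit cubes


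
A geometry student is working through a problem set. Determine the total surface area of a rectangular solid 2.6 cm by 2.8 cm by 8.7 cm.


Shape: rectangular prism
l = 2.6 cm, w = 2.8 cm, h = 8.7 cm
Formula: SA = 2(lw + lh + wh)
lw = 7.28, lh = 22.62, wh = 24.36
lw + lh + wh = 54.26
SA = 2 * 54.26
SA = 108.52
108.52 cm^2


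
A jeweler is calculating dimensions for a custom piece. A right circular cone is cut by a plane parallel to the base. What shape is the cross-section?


Solid: right circular cone
Cutting plane: parallel to the base
Visualize the intersection of the plane with the solid's surface.
The boundary of the cut region is a circle.
circle


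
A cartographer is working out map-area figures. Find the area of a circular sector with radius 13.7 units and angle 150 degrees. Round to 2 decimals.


Shape: circular sector
Radius r = 13.7 units, Angle = 150 degrees
Formula: A = (angle/360) * pi * r^2
r^2 = 187.69
Fraction of circle = 150/360
A = (150/360) * pi * 187.69
A = 78.204167 * pi
A = 245.69
245.69 units^2


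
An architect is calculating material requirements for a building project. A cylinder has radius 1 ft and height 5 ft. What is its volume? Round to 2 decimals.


Shape: cylinder
Radius r = 1 ft, Height h = 5 ft
Formula: V = pi * r^2 * h
r^2 = 1
V = pi * 1 * 5
V = 5 * pi
V = 15.71
15.71 ft^3


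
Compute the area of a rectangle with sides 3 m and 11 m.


Shape: rectangle
Length l = 3 m, Width w = 11 m
Formula: A = l * w
A = 3 * 11
A = 33
33 m^2


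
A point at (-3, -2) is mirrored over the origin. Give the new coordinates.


Transformation: reflection
Original point: (-3, -2)
Rule for reflection through the origin: (x, y) -> (-x, -y)
Apply: (-3, -2) -> (3, 2)
(3, 2)


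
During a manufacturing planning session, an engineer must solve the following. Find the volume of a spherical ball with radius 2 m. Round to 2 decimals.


Shape: sphere
Radius r = 2 m
Formula: V = (4/3) * pi * r^3
r^3 = 8
(4/3) * 8 = 10.666667
V = 10.666667 * pi
V = 33.51
33.51 m^3


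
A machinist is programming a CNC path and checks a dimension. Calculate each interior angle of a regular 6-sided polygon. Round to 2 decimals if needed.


Shape: regular hexagon (6 sides)
Formula: interior angle = (n - 2) * 180 / n
(n - 2) = 4
(n - 2) * 180 = 720
angle = 720 / 6
angle = 120
120 degrees


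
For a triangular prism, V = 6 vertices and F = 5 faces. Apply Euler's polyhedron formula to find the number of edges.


Polyhedron: triangular prism
Euler's formula for convex polyhedra: V - E + F = 2
Given: V = 6 vertices and F = 5 faces
Solve for E:
E = V + F - 2 = 6 + 5 - 2 = 9
9 edges


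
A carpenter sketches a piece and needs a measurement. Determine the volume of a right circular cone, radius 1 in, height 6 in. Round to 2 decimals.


Shape: cone
Radius r = 1 in, Height h = 6 in
Formula: V = (1/3) * pi * r^2 * h
r^2 = 1
pi * r^2 * h = pi * 1 * 6 = 6 * pi
V = 6 * pi / 3
V = 6.28
6.28 in^3


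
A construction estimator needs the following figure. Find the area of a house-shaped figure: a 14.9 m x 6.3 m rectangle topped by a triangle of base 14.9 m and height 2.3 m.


Composite shape: rectangle + triangle
Rectangle area = 14.9 * 6.3 = 93.87
Triangle area = 0.5 * 14.9 * 2.3 = 17.135
Total = 93.87 + 17.135
Total = 111.005
111.005 m^2


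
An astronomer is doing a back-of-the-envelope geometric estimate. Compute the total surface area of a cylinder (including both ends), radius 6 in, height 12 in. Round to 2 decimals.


Shape: closed cylinder
Radius r = 6 in, Height h = 12 in
Formula: SA = 2*pi*r^2 + 2*pi*r*h = 2*pi*r*(r + h)
r + h = 18
2 * r * (r + h) = 2 * 6 * 18 = 216
SA = 216 * pi
SA = 678.58
678.58 in^2


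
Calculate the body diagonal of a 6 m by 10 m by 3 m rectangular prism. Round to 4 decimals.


Shape: rectangular box (space diagonal)
l = 6 m, w = 10 m, h = 3 m
Visualize: the diagonal of the base, then a right triangle with that diagonal and the height.
Formula: d = sqrt(l^2 + w^2 + h^2)
l^2 + w^2 + h^2 = 36 + 100 + 9 = 145
d = sqrt(145)
d = 12.0416
12.0416 m


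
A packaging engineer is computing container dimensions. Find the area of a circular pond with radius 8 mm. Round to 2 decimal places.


Shape: circle
Radius r = 8 mm
Formula: A = pi * r^2
r^2 = 8^2 = 64
A = pi * 64
A = 201.06
201.06 mm^2


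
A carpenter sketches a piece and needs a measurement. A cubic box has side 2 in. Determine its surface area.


Shape: cube
Side s = 2 in
A cube has 6 square faces.
Formula: SA = 6 * s^2
s^2 = 4
SA = 6 * 4
SA = 24
24 in^2


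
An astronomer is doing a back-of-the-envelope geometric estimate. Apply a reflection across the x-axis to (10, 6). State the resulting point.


Transformation: reflection
Original point: (10, 6)
Rule for reflection over the x-axis: (x, y) -> (x, -y)
Apply: (10, 6) -> (10, -6)
(10, -6)


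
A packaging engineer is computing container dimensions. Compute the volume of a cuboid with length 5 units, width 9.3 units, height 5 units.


Shape: rectangular prism
l = 5 units, w = 9.3 units, h = 5 units
Formula: V = l * w * h
V = 5 * 9.3 * 5
V = 46.5 * 5
V = 232.5
232.5 units^3


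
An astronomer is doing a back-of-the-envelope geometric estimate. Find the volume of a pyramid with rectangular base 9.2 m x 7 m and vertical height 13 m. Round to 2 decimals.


Shape: rectangular pyramid
Base: 9.2 m x 7 m, Height h = 13 m
Formula: V = (1/3) * base_area * h
base_area = 9.2 * 7 = 64.4
base_area * h = 64.4 * 13 = 837.2
V = 837.2 / 3
V = 279.07
279.07 m^3


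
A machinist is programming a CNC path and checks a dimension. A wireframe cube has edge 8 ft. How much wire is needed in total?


Shape: cube
Side s = 8 ft
A cube has 12 edges, all equal.
Formula: total edge length = 12 * s
Total = 12 * 8
Total = 96
96 ft


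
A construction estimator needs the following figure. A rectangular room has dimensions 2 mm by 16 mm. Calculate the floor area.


Shape: rectangle
Length l = 2 mm, Width w = 16 mm
Formula: A = l * w
A = 2 * 16
A = 32
32 mm^2


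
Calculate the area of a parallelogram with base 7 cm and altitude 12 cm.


Shape: parallelogram
Base b = 7 cm, Height h = 12 cm
Formula: A = b * h
A = 7 * 12
A = 84
84 cm^2


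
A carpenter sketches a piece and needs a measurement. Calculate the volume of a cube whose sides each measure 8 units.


Shape: cube
Side s = 8 units
Formula: V = s^3
V = 8 * 8 * 8
V = 64 * 8
V = 512
512 units^3


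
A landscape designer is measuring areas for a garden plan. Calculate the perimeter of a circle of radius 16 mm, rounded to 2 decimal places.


Shape: circle
Radius r = 16 mm
Formula: C = 2 * pi * r
C = 2 * pi * 16
C = 32 * pi
C = 100.53
100.53 mm


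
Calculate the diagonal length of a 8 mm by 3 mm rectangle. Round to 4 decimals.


Shape: rectangle (diagonal via Pythagoras)
Sides: 8 mm and 3 mm
Formula: d = sqrt(l^2 + w^2)
l^2 = 64, w^2 = 9
l^2 + w^2 = 73
d = sqrt(73)
d = 8.544
8.544 mm


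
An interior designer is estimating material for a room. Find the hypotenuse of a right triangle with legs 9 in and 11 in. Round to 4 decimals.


Shape: right triangle
Legs a = 9 in, b = 11 in
Formula: c = sqrt(a^2 + b^2)
a^2 = 81, b^2 = 121
a^2 + b^2 = 202
c = sqrt(202)
c = 14.2127
14.2127 in


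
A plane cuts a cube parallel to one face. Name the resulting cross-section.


Solid: cube
Cutting plane: parallel to one face
Visualize the intersection of the plane with the solid's surface.
The boundary of the cut region is a square.
square


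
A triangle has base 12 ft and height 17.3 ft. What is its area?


Shape: triangle
Base b = 12 ft, Height h = 17.3 ft
Formula: A = (1/2) * b * h
A = 0.5 * 12 * 17.3
A = 0.5 * 207.6
A = 103.8
103.8 ft^2


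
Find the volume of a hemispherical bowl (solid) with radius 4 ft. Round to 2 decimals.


Shape: hemisphere (half of a sphere)
Radius r = 4 ft
Formula: V = (1/2) * (4/3) * pi * r^3 = (2/3) * pi * r^3
r^3 = 64
(2/3) * 64 = 42.666667
V = 42.666667 * pi
V = 134.04
134.04 ft^3


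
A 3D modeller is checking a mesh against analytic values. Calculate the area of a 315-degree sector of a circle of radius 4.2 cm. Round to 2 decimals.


Shape: circular sector
Radius r = 4.2 cm, Angle = 315 degrees
Formula: A = (angle/360) * pi * r^2
r^2 = 17.64
Fraction of circle = 315/360
A = (315/360) * pi * 17.64
A = 15.435 * pi
A = 48.49
48.49 cm^2


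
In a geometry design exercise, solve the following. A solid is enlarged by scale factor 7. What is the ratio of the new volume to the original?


Linear scale factor k = 7
Rule: under a linear scaling by k, volumes scale by k^3.
k^3 = 7 * 7 * 7
k^3 = 49 * 7
k^3 = 343
Volume scales by a factor of 343.
343 (dimensionless)


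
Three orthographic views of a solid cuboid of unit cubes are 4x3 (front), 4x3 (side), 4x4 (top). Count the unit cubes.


Orthographic views of a solid rectangular block:
Front view 4 x 3 -> length = 4, height = 3
Side view 4 x 3 -> width = 4, height = 3 (consistent)
Top view 4 x 4 -> confirms length = 4, width = 4
The block is 4 x 4 x 3.
Total unit cubes = 4 * 4 * 3 = 48
48 unit cubes


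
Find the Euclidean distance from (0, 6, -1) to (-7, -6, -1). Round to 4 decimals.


3D distance between two points
P1 = (0, 6, -1), P2 = (-7, -6, -1)
Formula: d = sqrt((x2-x1)^2 + (y2-y1)^2 + (z2-z1)^2)
dx = -7 - 0 = -7
dy = -6 - 6 = -12
dz = -1 - -1 = 0
dx^2 + dy^2 + dz^2 = 49 + 144 + 0 = 193
d = sqrt(193)
d = 13.8924
13.8924 units


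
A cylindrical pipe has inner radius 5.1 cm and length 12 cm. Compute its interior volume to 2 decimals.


Shape: cylinder
Radius r = 5.1 cm, Height h = 12 cm
Formula: V = pi * r^2 * h
r^2 = 26.01
V = pi * 26.01 * 12
V = 312.12 * pi
V = 980.55
980.55 cm^3


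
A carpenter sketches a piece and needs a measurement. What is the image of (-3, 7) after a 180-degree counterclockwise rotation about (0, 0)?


Transformation: rotation about the origin
Original point: (-3, 7)
Rule for 180 deg: (x, y) -> (-x, -y)
Apply: (-3, 7) -> (3, -7)
(3, -7)


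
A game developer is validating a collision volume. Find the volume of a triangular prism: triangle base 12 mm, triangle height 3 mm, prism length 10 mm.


Shape: triangular prism
Triangle base = 12 mm, triangle height = 3 mm, prism length L = 10 mm
Formula: V = (1/2 * b * h_tri) * L
Cross-section area = 0.5 * 12 * 3 = 18
V = 18 * 10
V = 180
180 mm^3


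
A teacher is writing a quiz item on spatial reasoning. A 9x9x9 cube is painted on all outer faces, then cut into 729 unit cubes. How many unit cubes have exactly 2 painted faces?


Large cube: 9 x 9 x 9, cut into unit cubes.
n = 9, so n - 2 = 7
Cubes with 2 painted faces lie along the edges, excluding corners.
A cube has 12 edges; each contributes (n - 2) = 7 such cubes.
Count = 12 * 7 = 84
84 unit cubes


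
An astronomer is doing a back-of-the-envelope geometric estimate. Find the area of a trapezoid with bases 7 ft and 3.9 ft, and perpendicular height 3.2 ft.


Shape: trapezoid
Parallel sides a = 7 ft, b = 3.9 ft; Height h = 3.2 ft
Formula: A = (a + b) * h / 2
a + b = 7 + 3.9 = 10.9
A = 10.9 * 3.2 / 2
A = 34.88 / 2
A = 17.44
17.44 ft^2


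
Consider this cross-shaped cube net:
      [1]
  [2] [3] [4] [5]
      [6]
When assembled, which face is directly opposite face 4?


Net: cross layout. Take square 3 as the base (bottom).
Fold the four squares in the horizontal row up around 3: 2 -> left, 4 -> right, 5 wraps to the top.
Fold 1 and 6 up from 3: 1 -> back, 6 -> front.
Opposite pairs are therefore: (1, 6), (2, 4), (3, 5).
Face 4 is opposite face 2.
face 2


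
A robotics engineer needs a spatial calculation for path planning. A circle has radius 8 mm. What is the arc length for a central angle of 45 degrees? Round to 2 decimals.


Shape: circular arc
Radius r = 8 mm, Angle = 45 degrees
Formula: L = (angle/360) * 2 * pi * r
2 * pi * r = 16 * pi
L = (45/360) * 16 * pi
L = 2 * pi
L = 6.28
6.28 mm


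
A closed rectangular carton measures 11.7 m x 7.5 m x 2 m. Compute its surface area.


Shape: rectangular prism
l = 11.7 m, w = 7.5 m, h = 2 m
Formula: SA = 2(lw + lh + wh)
lw = 87.75, lh = 23.4, wh = 15
lw + lh + wh = 126.15
SA = 2 * 126.15
SA = 252.3
252.3 m^2


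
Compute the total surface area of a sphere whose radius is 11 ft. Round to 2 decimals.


Shape: sphere
Radius r = 11 ft
Formula: SA = 4 * pi * r^2
r^2 = 121
SA = 4 * pi * 121
SA = 484 * pi
SA = 1520.53
1520.53 ft^2


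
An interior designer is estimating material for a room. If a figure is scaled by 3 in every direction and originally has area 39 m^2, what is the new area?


Linear scale factor k = 3
Original area = 39 m^2
Rule: under a linear scaling by k, areas scale by k^2.
k^2 = 3^2 = 9
New area = 39 * 9
New area = 351
351 m^2


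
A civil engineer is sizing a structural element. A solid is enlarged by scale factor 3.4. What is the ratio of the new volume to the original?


Linear scale factor k = 3.4
Rule: under a linear scaling by k, volumes scale by k^3.
k^3 = 3.4 * 3.4 * 3.4
k^3 = 11.56 * 3.4
k^3 = 39.304
Volume scales by a factor of 39.304.
39.304 (dimensionless)


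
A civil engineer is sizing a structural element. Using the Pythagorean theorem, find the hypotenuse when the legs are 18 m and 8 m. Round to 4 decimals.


Shape: right triangle
Legs a = 18 m, b = 8 m
Formula: c = sqrt(a^2 + b^2)
a^2 = 324, b^2 = 64
a^2 + b^2 = 388
c = sqrt(388)
c = 19.6977
19.6977 m


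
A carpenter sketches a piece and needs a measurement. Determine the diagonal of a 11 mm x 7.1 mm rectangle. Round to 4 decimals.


Shape: rectangle (diagonal via Pythagoras)
Sides: 11 mm and 7.1 mm
Formula: d = sqrt(l^2 + w^2)
l^2 = 121, w^2 = 50.41
l^2 + w^2 = 171.41
d = sqrt(171.41)
d = 13.0924
13.0924 mm


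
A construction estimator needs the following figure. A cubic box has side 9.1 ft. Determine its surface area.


Shape: cube
Side s = 9.1 ft
A cube has 6 square faces.
Formula: SA = 6 * s^2
s^2 = 82.81
SA = 6 * 82.81
SA = 496.86
496.86 ft^2


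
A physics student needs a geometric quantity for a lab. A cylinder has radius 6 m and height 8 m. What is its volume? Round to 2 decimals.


Shape: cylinder
Radius r = 6 m, Height h = 8 m
Formula: V = pi * r^2 * h
r^2 = 36
V = pi * 36 * 8
V = 288 * pi
V = 904.78
904.78 m^3


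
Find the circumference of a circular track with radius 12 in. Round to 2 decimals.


Shape: circle
Radius r = 12 in
Formula: C = 2 * pi * r
C = 2 * pi * 12
C = 24 * pi
C = 75.4
75.4 in


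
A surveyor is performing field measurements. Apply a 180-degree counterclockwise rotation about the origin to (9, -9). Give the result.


Transformation: rotation about the origin
Original point: (9, -9)
Rule for 180 deg: (x, y) -> (-x, -y)
Apply: (9, -9) -> (-9, 9)
(-9, 9)


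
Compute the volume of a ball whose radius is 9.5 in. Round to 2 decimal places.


Shape: sphere
Radius r = 9.5 in
Formula: V = (4/3) * pi * r^3
r^3 = 857.375
(4/3) * 857.375 = 1143.166667
V = 1143.166667 * pi
V = 3591.36
3591.36 in^3


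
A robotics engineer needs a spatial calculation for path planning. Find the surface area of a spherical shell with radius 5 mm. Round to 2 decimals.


Shape: sphere
Radius r = 5 mm
Formula: SA = 4 * pi * r^2
r^2 = 25
SA = 4 * pi * 25
SA = 100 * pi
SA = 314.16
314.16 mm^2


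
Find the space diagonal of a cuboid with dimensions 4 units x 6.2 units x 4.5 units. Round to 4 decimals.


Shape: rectangular box (space diagonal)
l = 4 units, w = 6.2 units, h = 4.5 units
Visualize: the diagonal of the base, then a right triangle with that diagonal and the height.
Formula: d = sqrt(l^2 + w^2 + h^2)
l^2 + w^2 + h^2 = 16 + 38.44 + 20.25 = 74.69
d = sqrt(74.69)
d = 8.6423
8.6423 units


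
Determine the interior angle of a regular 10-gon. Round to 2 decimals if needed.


Shape: regular decagon (10 sides)
Formula: interior angle = (n - 2) * 180 / n
(n - 2) = 8
(n - 2) * 180 = 1440
angle = 1440 / 10
angle = 144
144 degrees


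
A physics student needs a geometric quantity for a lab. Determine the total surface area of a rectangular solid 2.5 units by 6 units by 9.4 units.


Shape: rectangular prism
l = 2.5 units, w = 6 units, h = 9.4 units
Formula: SA = 2(lw + lh + wh)
lw = 15, lh = 23.5, wh = 56.4
lw + lh + wh = 94.9
SA = 2 * 94.9
SA = 189.8
189.8 units^2


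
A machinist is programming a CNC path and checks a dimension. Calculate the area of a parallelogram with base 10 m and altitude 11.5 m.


Shape: parallelogram
Base b = 10 m, Height h = 11.5 m
Formula: A = b * h
A = 10 * 11.5
A = 115
115 m^2


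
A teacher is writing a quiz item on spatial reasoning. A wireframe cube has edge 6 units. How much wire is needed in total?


Shape: cube
Side s = 6 units
A cube has 12 edges, all equal.
Formula: total edge length = 12 * s
Total = 12 * 6
Total = 72
72 units


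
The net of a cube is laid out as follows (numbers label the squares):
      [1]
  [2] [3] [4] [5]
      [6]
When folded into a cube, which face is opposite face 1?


Net: cross layout. Take square 3 as the base (bottom).
Fold the four squares in the horizontal row up around 3: 2 -> left, 4 -> right, 5 wraps to the top.
Fold 1 and 6 up from 3: 1 -> back, 6 -> front.
Opposite pairs are therefore: (1, 6), (2, 4), (3, 5).
Face 1 is opposite face 6.
face 6


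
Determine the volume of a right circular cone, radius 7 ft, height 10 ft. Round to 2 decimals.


Shape: cone
Radius r = 7 ft, Height h = 10 ft
Formula: V = (1/3) * pi * r^2 * h
r^2 = 49
pi * r^2 * h = pi * 49 * 10 = 490 * pi
V = 490 * pi / 3
V = 513.13
513.13 ft^3


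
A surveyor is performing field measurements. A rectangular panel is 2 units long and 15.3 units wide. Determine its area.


Shape: rectangle
Length l = 2 units, Width w = 15.3 units
Formula: A = l * w
A = 2 * 15.3
A = 30.6
30.6 units^2


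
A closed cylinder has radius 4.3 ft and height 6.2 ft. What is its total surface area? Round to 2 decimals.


Shape: closed cylinder
Radius r = 4.3 ft, Height h = 6.2 ft
Formula: SA = 2*pi*r^2 + 2*pi*r*h = 2*pi*r*(r + h)
r + h = 10.5
2 * r * (r + h) = 2 * 4.3 * 10.5 = 90.3
SA = 90.3 * pi
SA = 283.69
283.69 ft^2


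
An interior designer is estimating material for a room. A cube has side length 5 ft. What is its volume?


Shape: cube
Side s = 5 ft
Formula: V = s^3
V = 5 * 5 * 5
V = 25 * 5
V = 125
125 ft^3


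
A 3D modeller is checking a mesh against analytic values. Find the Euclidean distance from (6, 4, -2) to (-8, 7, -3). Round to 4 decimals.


3D distance between two points
P1 = (6, 4, -2), P2 = (-8, 7, -3)
Formula: d = sqrt((x2-x1)^2 + (y2-y1)^2 + (z2-z1)^2)
dx = -8 - 6 = -14
dy = 7 - 4 = 3
dz = -3 - -2 = -1
dx^2 + dy^2 + dz^2 = 196 + 9 + 1 = 206
d = sqrt(206)
d = 14.3527
14.3527 units


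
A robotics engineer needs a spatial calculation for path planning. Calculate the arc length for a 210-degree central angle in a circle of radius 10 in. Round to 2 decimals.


Shape: circular arc
Radius r = 10 in, Angle = 210 degrees
Formula: L = (angle/360) * 2 * pi * r
2 * pi * r = 20 * pi
L = (210/360) * 20 * pi
L = 11.666667 * pi
L = 36.65
36.65 in


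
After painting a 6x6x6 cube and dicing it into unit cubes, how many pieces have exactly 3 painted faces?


Large cube: 6 x 6 x 6, cut into unit cubes.
Cubes with 3 painted faces are at the corners. A cube always has 8 corners.
Count = 8
8 unit cubes


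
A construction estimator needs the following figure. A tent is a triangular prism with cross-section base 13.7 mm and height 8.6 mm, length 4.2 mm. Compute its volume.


Shape: triangular prism
Triangle base = 13.7 mm, triangle height = 8.6 mm, prism length L = 4.2 mm
Formula: V = (1/2 * b * h_tri) * L
Cross-section area = 0.5 * 13.7 * 8.6 = 58.91
V = 58.91 * 4.2
V = 247.422
247.422 mm^3


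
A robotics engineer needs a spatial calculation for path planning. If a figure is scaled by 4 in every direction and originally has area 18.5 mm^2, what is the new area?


Linear scale factor k = 4
Original area = 18.5 mm^2
Rule: under a linear scaling by k, areas scale by k^2.
k^2 = 4^2 = 16
New area = 18.5 * 16
New area = 296
296 mm^2


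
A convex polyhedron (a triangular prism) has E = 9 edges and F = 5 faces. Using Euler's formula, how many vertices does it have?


Polyhedron: triangular prism
Euler's formula for convex polyhedra: V - E + F = 2
Given: E = 9 edges and F = 5 faces
Solve for V:
V = 2 + E - F = 2 + 9 - 5 = 6
6 vertices


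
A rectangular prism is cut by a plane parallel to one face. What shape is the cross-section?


Solid: rectangular prism
Cutting plane: parallel to one face
Visualize the intersection of the plane with the solid's surface.
The boundary of the cut region is a rectangle.
rectangle


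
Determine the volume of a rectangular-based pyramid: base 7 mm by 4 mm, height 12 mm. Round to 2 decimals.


Shape: rectangular pyramid
Base: 7 mm x 4 mm, Height h = 12 mm
Formula: V = (1/3) * base_area * h
base_area = 7 * 4 = 28
base_area * h = 28 * 12 = 336
V = 336 / 3
V = 112
112 mm^3


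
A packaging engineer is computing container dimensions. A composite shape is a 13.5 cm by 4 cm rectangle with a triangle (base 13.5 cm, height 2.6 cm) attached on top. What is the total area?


Composite shape: rectangle + triangle
Rectangle area = 13.5 * 4 = 54
Triangle area = 0.5 * 13.5 * 2.6 = 17.55
Total = 54 + 17.55
Total = 71.55
71.55 cm^2


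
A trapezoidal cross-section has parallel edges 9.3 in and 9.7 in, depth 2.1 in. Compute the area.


Shape: trapezoid
Parallel sides a = 9.3 in, b = 9.7 in; Height h = 2.1 in
Formula: A = (a + b) * h / 2
a + b = 9.3 + 9.7 = 19
A = 19 * 2.1 / 2
A = 39.9 / 2
A = 19.95
19.95 in^2


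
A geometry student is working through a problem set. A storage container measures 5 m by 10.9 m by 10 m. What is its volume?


Shape: rectangular prism
l = 5 m, w = 10.9 m, h = 10 m
Formula: V = l * w * h
V = 5 * 10.9 * 10
V = 54.5 * 10
V = 545
545 m^3


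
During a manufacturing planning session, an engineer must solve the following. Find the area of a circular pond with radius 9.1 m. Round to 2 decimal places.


Shape: circle
Radius r = 9.1 m
Formula: A = pi * r^2
r^2 = 9.1^2 = 82.81
A = pi * 82.81
A = 260.16
260.16 m^2


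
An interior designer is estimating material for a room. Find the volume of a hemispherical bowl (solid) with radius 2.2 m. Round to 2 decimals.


Shape: hemisphere (half of a sphere)
Radius r = 2.2 m
Formula: V = (1/2) * (4/3) * pi * r^3 = (2/3) * pi * r^3
r^3 = 10.648
(2/3) * 10.648 = 7.098667
V = 7.098667 * pi
V = 22.3
22.3 m^3
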